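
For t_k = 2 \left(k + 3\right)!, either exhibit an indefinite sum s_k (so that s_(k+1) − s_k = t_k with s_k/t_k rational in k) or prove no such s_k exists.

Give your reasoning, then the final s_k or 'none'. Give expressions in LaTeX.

Compute t_(k+1)/t_k: get k + 4.
A = k + 4, B = 1, C = 1.
Key eq: (k + 4)·f(k+1) = (1)·f(k) + (1).
Degrees (1,0,0) ⇒ d ≤ -1.
Bound -1 < 0, so the key equation has no polynomial solution.

not Gosper-summable; s_k does not exist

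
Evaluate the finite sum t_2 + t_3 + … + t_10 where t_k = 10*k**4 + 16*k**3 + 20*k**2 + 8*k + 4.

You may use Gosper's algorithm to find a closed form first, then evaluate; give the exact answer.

Σ = 309852

r(k) = (5*k**4 + 28*k**3 + 64*k**2 + 68*k + 29)/(5*k**4 + 8*k**3 + 10*k**2 + 4*k + 2) after simplifying.
Take A(k)=1, B(k)=1, C(k)=k**4 + 8*k**3/5 + 2*k**2 + 4*k/5 + 2/5.
Set up (1)·f(k+1) − (1)·f(k) − (k**4 + 8*k**3/5 + 2*k**2 + 4*k/5 + 2/5) = 0.
d = 5 from the (0,0,4) case.
Match coefficients ⇒ f(k) = k*(2*k**4 - k**3 + 2*k**2 - 2*k + 3)/10.
R(k) = B(k−1)·f(k)/C(k) = k*(2*k**4 - k**3 + 2*k**2 - 2*k + 3)/(2*(5*k**4 + 8*k**3 + 10*k**2 + 4*k + 2)); s_k = R·t_k = k*(2*k**4 - k**3 + 2*k**2 - 2*k + 3).
s_(k+1) − s_k = 10*k**4 + 16*k**3 + 20*k**2 + 8*k + 4 = t_k.
Evaluate s at k=11 and k=2: 309914 and 62; difference 309852.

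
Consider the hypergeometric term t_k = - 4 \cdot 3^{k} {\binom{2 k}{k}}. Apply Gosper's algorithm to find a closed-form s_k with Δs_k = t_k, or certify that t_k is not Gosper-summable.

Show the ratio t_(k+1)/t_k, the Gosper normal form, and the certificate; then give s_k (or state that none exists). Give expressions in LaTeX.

not Gosper-summable; s_k does not exist

Step 1: r(k) = 6*(2*k + 1)/(k + 1).
So A=12*k + 6 and B=k + 1, with C=1.
f must satisfy (12*k + 6)·f(k+1) − (k)·f(k) = 1.
deg f ≤ -1 (via 1,1,0).
d = -1 < 0 ⇒ no nonzero polynomial f; not summable.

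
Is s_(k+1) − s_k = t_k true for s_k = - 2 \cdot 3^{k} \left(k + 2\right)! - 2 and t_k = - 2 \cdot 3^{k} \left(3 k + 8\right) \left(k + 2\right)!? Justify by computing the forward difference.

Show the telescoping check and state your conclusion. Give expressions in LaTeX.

valid (s_(k+1) − s_k reduces to t_k)

s_(k+1) = -2*3**(k + 1)*factorial(k + 3) - 2
s_(k+1) − s_k = -2*3**k*(3*k + 8)*factorial(k + 2)
(s_(k+1) − s_k) − t_k = 0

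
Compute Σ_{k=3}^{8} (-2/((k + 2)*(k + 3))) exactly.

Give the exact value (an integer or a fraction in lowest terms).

Σ = -12/55

Compute t_(k+1)/t_k: get (k + 2)/(k + 4).
A = k + 2, B = k + 4, C = 1.
Solve (k + 2)·f(k+1) − (k + 3)·f(k) = 1.
From deg A=1, deg B=1, deg C=0: d=1.
Match coefficients ⇒ f(k) = k/2.
Certificate R = B(k−1)f/C = k*(k + 3)/2 gives s_k = -k/(k + 2).
s_(k+1) − s_k = -2/(k**2 + 5*k + 6) = t_k.
Sum = s_(9) − s_(3); s_(9) = -9/11, s_(3) = -3/5 ⇒ -12/55.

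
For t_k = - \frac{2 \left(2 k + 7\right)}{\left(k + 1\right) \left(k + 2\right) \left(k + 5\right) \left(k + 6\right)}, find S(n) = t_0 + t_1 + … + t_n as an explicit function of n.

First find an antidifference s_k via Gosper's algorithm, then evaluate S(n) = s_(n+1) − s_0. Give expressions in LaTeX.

The ratio is (k + 1)*(k + 5)*(2*k + 9)/((k + 3)*(k + 7)*(2*k + 7)).
Take A(k)=k + 1, B(k)=k + 7, C(k)=k**3 + 21*k**2/2 + 73*k/2 + 42.
Solve (k + 1)·f(k+1) − (k + 6)·f(k) = k**3 + 21*k**2/2 + 73*k/2 + 42.
Degrees (1,1,3) ⇒ d ≤ 5.
Solve for f: f(k) = k*(k + 2)*(k + 3)*(k + 4)*(k + 6)/10 (degree 5 ≤ 5).
Then R = B(k−1)f/C = k*(k + 2)*(k + 6)**2/(5*(2*k + 7)), so s_k = R(k)·t_k = 2*k*(-k - 6)/(5*(k**2 + 6*k + 5)).
s_(k+1) − s_k = 2*(-2*k - 7)/(k**4 + 14*k**3 + 65*k**2 + 112*k + 60) = t_k.
Telescope: S(n) = s_(n+1) − s_(0) = 2*(-n**2 - 8*n - 7)/(5*(n**2 + 8*n + 12)) − (0) = 2*(-n**2 - 8*n - 7)/(5*(n**2 + 8*n + 12)).

S(n) = \frac{2 \left(- n^{2} - 8 n - 7\right)}{5 \left(n^{2} + 8 n + 12\right)}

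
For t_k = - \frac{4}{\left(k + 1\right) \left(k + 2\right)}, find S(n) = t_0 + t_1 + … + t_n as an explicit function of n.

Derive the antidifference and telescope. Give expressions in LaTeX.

S(n) = \frac{4 \left(- n - 1\right)}{n + 2}

Ratio r(k) = (k + 1)/(k + 3).
Gosper form: A/B · C(k+1)/C(k) with A=k + 1, B=k + 3, C=1.
f must satisfy (k + 1)·f(k+1) − (k + 2)·f(k) = 1.
deg f ≤ 1 (via 1,1,0).
A polynomial solution: f(k) = k.
Then R = B(k−1)f/C = k*(k + 2), so s_k = R(k)·t_k = -4*k/(k + 1).
Verify: -4/(k**2 + 3*k + 2) matches t_k.
Evaluate: s_(n+1) = 4*(-n - 1)/(n + 2); subtract s_(0) = 0 ⇒ S(n) = 4*(-n - 1)/(n + 2).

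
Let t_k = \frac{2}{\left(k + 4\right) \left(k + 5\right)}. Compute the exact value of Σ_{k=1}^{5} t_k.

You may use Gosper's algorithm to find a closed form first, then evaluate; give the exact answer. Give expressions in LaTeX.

Σ = 1/5

r(k) = (k + 4)/(k + 6) after simplifying.
Factor: A=k + 4; B=k + 6; C=1.
Key eq: (k + 4)·f(k+1) = (k + 5)·f(k) + (1).
From deg A=1, deg B=1, deg C=0: d=1.
A polynomial solution: f(k) = k/4.
Get s_k = R·t_k = k/(2*(k + 4)) with R(k) = B(k−1)f(k)/C(k) = k*(k + 5)/4.
Δs = 2/(k**2 + 9*k + 20), as required.
Telescoping: Σ = s_(6) − s_(1) = 3/10 − (1/10) = 1/5.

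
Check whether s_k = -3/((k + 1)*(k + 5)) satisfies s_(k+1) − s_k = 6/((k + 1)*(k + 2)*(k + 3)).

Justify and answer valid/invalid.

Invalid: residual 9*(-3*k - 13)/(k**5 + 17*k**4 + 107*k**3 + 307*k**2 + 396*k + 180) ≠ 0.

s_(k+1) = -3/((k + 2)*(k + 6))
s_(k+1) − s_k = 3*(2*k + 7)/(k**4 + 14*k**3 + 65*k**2 + 112*k + 60)
(s_(k+1) − s_k) − t_k = 9*(-3*k - 13)/(k**5 + 17*k**4 + 107*k**3 + 307*k**2 + 396*k + 180)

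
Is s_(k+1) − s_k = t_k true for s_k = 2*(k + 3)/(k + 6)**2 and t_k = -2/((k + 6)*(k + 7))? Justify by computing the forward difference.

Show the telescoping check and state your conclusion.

Invalid: residual 6*(2*k + 13)/(k**4 + 26*k**3 + 253*k**2 + 1092*k + 1764) ≠ 0.

s_(k+1) = 2*(k + 4)/(k + 7)**2
s_(k+1) − s_k = 2*(-k**2 - 7*k - 3)/(k**4 + 26*k**3 + 253*k**2 + 1092*k + 1764)
(s_(k+1) − s_k) − t_k = 6*(2*k + 13)/(k**4 + 26*k**3 + 253*k**2 + 1092*k + 1764)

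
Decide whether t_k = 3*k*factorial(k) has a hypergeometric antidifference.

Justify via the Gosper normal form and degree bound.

Yes. s_k = 3*factorial(k).

r(k) = (k + 1)**2/k after simplifying.
A = k + 1, B = 1, C = k.
f must satisfy (k + 1)·f(k+1) − (1)·f(k) = k.
d = 0 from the (1,0,1) case.
Solve for f: f(k) = 1 (degree 0 ≤ 0).
So s_k = (B(k−1)f/C)·t_k = (1/k)·t_k = 3*factorial(k).
Check: Δs_k = 3*k*factorial(k). ✓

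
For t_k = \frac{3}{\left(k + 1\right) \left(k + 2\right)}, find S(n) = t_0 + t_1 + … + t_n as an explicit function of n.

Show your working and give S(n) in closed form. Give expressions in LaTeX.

S(n) = \frac{3 \left(n + 1\right)}{n + 2}

r(k) = (k + 1)/(k + 3) after simplifying.
Take A(k)=k + 1, B(k)=k + 3, C(k)=1.
Set up (k + 1)·f(k+1) − (k + 2)·f(k) − (1) = 0.
Degrees (1,1,0) ⇒ d ≤ 1.
Solving with deg f ≤ 1: f(k) = k.
Get s_k = R·t_k = 3*k/(k + 1) with R(k) = B(k−1)f(k)/C(k) = k*(k + 2).
Verify: 3/(k**2 + 3*k + 2) matches t_k.
Evaluate: s_(n+1) = 3*(n + 1)/(n + 2); subtract s_(0) = 0 ⇒ S(n) = 3*(n + 1)/(n + 2).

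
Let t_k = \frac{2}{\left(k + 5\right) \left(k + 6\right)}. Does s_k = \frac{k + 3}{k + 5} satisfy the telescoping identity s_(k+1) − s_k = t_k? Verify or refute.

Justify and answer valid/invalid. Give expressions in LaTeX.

Valid — Δs_k = t_k.

s_(k+1) = (k + 4)/(k + 6)
s_(k+1) − s_k = 2/(k**2 + 11*k + 30)
(s_(k+1) − s_k) − t_k = 0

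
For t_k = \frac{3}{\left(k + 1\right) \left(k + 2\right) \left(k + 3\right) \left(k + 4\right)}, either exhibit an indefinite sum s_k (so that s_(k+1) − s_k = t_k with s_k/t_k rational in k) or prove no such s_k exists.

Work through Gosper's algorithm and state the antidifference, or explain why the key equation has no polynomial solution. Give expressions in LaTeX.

s_k = \frac{k \left(k^{2} + 6 k + 11\right)}{6 \left(k + 1\right) \left(k + 2\right) \left(k + 3\right)}

Step 1: r(k) = (k + 1)/(k + 5).
So A=k + 1 and B=k + 5, with C=1.
Key eq: (k + 1)·f(k+1) = (k + 4)·f(k) + (1).
d = 3 from the (1,1,0) case.
Match coefficients ⇒ f(k) = k*(k**2 + 6*k + 11)/18.
Certificate R = B(k−1)f/C = k*(k + 4)*(k**2 + 6*k + 11)/18 gives s_k = k*(k**2 + 6*k + 11)/(6*(k + 1)*(k + 2)*(k + 3)).
Check: Δs_k = 3/(k**4 + 10*k**3 + 35*k**2 + 50*k + 24). ✓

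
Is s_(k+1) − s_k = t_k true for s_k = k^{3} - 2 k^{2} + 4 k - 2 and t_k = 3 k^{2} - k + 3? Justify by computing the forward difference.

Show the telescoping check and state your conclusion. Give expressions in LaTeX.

s_(k+1) = k**3 + k**2 + 3*k + 1
s_(k+1) − s_k = 3*k**2 - k + 3
(s_(k+1) − s_k) − t_k = 0

valid (s_(k+1) − s_k reduces to t_k)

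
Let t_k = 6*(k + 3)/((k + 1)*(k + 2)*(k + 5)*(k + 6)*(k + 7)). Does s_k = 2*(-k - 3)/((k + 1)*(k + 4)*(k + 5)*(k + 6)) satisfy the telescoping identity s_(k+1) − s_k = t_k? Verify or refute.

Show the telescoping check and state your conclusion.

s_(k+1) = 2*(-k - 4)/((k + 2)*(k + 5)*(k + 6)*(k + 7))
s_(k+1) − s_k = 2*(3*k**2 + 17*k + 26)/(k**6 + 25*k**5 + 247*k**4 + 1219*k**3 + 3112*k**2 + 3796*k + 1680)
(s_(k+1) − s_k) − t_k = 4*(-2*k - 5)/(k**6 + 25*k**5 + 247*k**4 + 1219*k**3 + 3112*k**2 + 3796*k + 1680)

Invalid: residual 4*(-2*k - 5)/(k**6 + 25*k**5 + 247*k**4 + 1219*k**3 + 3112*k**2 + 3796*k + 1680) ≠ 0.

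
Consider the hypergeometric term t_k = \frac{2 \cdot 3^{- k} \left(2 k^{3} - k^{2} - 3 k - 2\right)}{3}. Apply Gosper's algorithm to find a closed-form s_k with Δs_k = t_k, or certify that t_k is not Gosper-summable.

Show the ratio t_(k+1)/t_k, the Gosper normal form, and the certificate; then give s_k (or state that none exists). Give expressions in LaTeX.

s_k = 3^{- k} \left(- 2 k^{3} - 2 k^{2} - 2 k - 1\right)

Compute t_(k+1)/t_k: get (2*k**3 + 5*k**2 + k - 4)/(3*(2*k**3 - k**2 - 3*k - 2)).
So A=1/3 and B=1, with C=k**3 - k**2/2 - 3*k/2 - 1.
Key eq: (1/3)·f(k+1) = (1)·f(k) + (k**3 - k**2/2 - 3*k/2 - 1).
From deg A=0, deg B=0, deg C=3: d=3.
Solve for f: f(k) = -3*(2*k**3 + 2*k**2 + 2*k + 1)/4 (degree 3 ≤ 3).
Then R = B(k−1)f/C = -3*(2*k**3 + 2*k**2 + 2*k + 1)/(2*(2*k**3 - k**2 - 3*k - 2)), so s_k = R(k)·t_k = (-2*k**3 - 2*k**2 - 2*k - 1)/3**k.
Δs = 2*(2*k**3 - k**2 - 3*k - 2)/(3*3**k), as required.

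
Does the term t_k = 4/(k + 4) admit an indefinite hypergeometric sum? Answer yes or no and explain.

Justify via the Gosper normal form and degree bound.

Compute t_(k+1)/t_k: get (k + 4)/(k + 5).
A = k + 4, B = k + 5, C = 1.
f must satisfy (k + 4)·f(k+1) − (k + 4)·f(k) = 1.
Degrees (1,1,0) ⇒ d ≤ 0.
f = c0 ⇒ A·f(k+1) − B(k−1)·f(k) − C = -1. The system {-1 = 0} is inconsistent; no antidifference.

No — t_k has no hypergeometric antidifference.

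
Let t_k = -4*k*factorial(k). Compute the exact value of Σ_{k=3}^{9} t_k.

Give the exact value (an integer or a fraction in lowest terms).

Σ = -14515176

Compute t_(k+1)/t_k: get (k + 1)**2/k.
So A=k + 1 and B=1, with C=k.
Solve (k + 1)·f(k+1) − (1)·f(k) = k.
Bound: deg f ≤ 0.
Solve for f: f(k) = 1 (degree 0 ≤ 0).
Then R = B(k−1)f/C = 1/k, so s_k = R(k)·t_k = -4*factorial(k).
Check: Δs_k = -4*k*factorial(k). ✓
Sum = s_(10) − s_(3); s_(10) = -14515200, s_(3) = -24 ⇒ -14515176.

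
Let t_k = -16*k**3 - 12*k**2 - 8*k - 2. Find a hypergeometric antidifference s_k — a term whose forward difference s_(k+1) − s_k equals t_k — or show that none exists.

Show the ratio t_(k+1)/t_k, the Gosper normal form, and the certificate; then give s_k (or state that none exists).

Ratio r(k) = (8*k**3 + 30*k**2 + 40*k + 19)/(8*k**3 + 6*k**2 + 4*k + 1).
Normal form (A,B,C) = (1, 1, k**3 + 3*k**2/4 + k/2 + 1/8).
Need (1)·f(k+1) − (1)·f(k) = k**3 + 3*k**2/4 + k/2 + 1/8.
Bound: deg f ≤ 4.
Coefficient equations give f(k) = k**2*(2*k**2 - 2*k + 1)/8.
Certificate R = B(k−1)f/C = k**2*(2*k**2 - 2*k + 1)/(8*k**3 + 6*k**2 + 4*k + 1) gives s_k = k**2*(-4*k**2 + 4*k - 2).
Verify: -16*k**3 - 12*k**2 - 8*k - 2 matches t_k.

s_k = k**2*(-4*k**2 + 4*k - 2)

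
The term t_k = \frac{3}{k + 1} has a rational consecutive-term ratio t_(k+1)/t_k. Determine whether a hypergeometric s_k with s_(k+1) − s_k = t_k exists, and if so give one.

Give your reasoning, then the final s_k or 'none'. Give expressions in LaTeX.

no hypergeometric antidifference exists

Compute t_(k+1)/t_k: get (k + 1)/(k + 2).
Gosper form: A/B · C(k+1)/C(k) with A=k + 1, B=k + 2, C=1.
Set up (k + 1)·f(k+1) − (k + 1)·f(k) − (1) = 0.
deg f ≤ 0 (via 1,1,0).
Generic f = c0 gives residual -1; -1 = 0 cannot hold, so t_k is not Gosper-summable.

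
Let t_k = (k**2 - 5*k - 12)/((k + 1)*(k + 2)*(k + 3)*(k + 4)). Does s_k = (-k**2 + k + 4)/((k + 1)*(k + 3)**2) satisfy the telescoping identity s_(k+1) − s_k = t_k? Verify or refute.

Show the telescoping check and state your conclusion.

Invalid: residual (-2*k**3 - k**2 + 35*k + 52)/(k**6 + 17*k**5 + 117*k**4 + 415*k**3 + 794*k**2 + 768*k + 288) ≠ 0.

s_(k+1) = (k - (k + 1)**2 + 5)/((k + 2)*(k + 4)**2)
s_(k+1) − s_k = (k**4 - 36*k**2 - 109*k - 92)/(k**6 + 17*k**5 + 117*k**4 + 415*k**3 + 794*k**2 + 768*k + 288)
(s_(k+1) − s_k) − t_k = (-2*k**3 - k**2 + 35*k + 52)/(k**6 + 17*k**5 + 117*k**4 + 415*k**3 + 794*k**2 + 768*k + 288)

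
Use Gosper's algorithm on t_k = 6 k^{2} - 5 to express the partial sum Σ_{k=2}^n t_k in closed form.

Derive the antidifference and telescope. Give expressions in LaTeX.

S(n) = 2 n^{3} + 3 n^{2} - 4 n - 1

The ratio is (6*(k + 1)**2 - 5)/(6*k**2 - 5).
Gosper form: A/B · C(k+1)/C(k) with A=1, B=1, C=k**2 - 5/6.
f must satisfy (1)·f(k+1) − (1)·f(k) = k**2 - 5/6.
Bound: deg f ≤ 3.
Coefficient equations give f(k) = k*(2*k**2 - 3*k - 4)/6.
Then R = B(k−1)f/C = k*(2*k**2 - 3*k - 4)/(6*k**2 - 5), so s_k = R(k)·t_k = k*(2*k**2 - 3*k - 4).
Check: Δs_k = 6*k**2 - 5. ✓
Σ_(k=2)^n t_k = s_(n+1) − s_(2) = (2*n**3 + 3*n**2 - 4*n - 5) − (-4), i.e. 2*n**3 + 3*n**2 - 4*n - 1.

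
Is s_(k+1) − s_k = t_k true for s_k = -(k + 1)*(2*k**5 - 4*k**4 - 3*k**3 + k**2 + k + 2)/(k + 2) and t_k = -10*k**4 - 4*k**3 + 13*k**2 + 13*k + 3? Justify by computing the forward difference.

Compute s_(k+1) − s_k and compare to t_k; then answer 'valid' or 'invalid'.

Invalid: residual 2*(4*k**5 + 14*k**4 - k**3 - 20*k**2 - 15*k - 4)/(k**2 + 5*k + 6) ≠ 0.

s_(k+1) = (-2*k**6 - 10*k**5 - 13*k**4 + 10*k**3 + 36*k**2 + 25*k + 2)/(k + 3)
s_(k+1) − s_k = (-10*k**6 - 46*k**5 - 39*k**4 + 52*k**3 + 106*k**2 + 63*k + 10)/(k**2 + 5*k + 6)
(s_(k+1) − s_k) − t_k = 2*(4*k**5 + 14*k**4 - k**3 - 20*k**2 - 15*k - 4)/(k**2 + 5*k + 6)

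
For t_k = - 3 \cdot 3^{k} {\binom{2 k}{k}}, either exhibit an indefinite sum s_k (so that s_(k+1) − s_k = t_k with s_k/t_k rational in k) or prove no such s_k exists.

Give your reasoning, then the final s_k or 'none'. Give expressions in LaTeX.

not Gosper-summable; s_k does not exist

t_(k+1)/t_k = 6*(2*k + 1)/(k + 1).
Factor: A=12*k + 6; B=k + 1; C=1.
Key eq: (12*k + 6)·f(k+1) = (k)·f(k) + (1).
Degrees (1,1,0) ⇒ d ≤ -1.
Bound -1 < 0, so the key equation has no polynomial solution.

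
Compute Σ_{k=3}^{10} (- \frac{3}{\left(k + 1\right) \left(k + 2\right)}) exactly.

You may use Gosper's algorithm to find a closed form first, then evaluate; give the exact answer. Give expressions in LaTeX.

r(k) = (k + 1)/(k + 3) after simplifying.
Normal form (A,B,C) = (k + 1, k + 3, 1).
Need (k + 1)·f(k+1) − (k + 2)·f(k) = 1.
Bound: deg f ≤ 1.
Match coefficients ⇒ f(k) = k.
Certificate R = B(k−1)f/C = k*(k + 2) gives s_k = -3*k/(k + 1).
Check: Δs_k = -3/(k**2 + 3*k + 2). ✓
Sum = s_(11) − s_(3); s_(11) = -11/4, s_(3) = -9/4 ⇒ -1/2.

Σ = -1/2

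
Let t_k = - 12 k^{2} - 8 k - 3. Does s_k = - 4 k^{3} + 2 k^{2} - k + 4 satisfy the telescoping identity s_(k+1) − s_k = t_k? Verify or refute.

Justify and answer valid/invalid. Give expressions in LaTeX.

valid; difference matches t_k

s_(k+1) = -4*k**3 - 10*k**2 - 9*k + 1
s_(k+1) − s_k = -12*k**2 - 8*k - 3
(s_(k+1) − s_k) − t_k = 0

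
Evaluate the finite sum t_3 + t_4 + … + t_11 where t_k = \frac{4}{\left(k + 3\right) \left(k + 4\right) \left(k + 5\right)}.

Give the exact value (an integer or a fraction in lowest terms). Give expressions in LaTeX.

Σ = 11/280

Ratio r(k) = (k + 3)/(k + 6).
A = k + 3, B = k + 6, C = 1.
Need (k + 3)·f(k+1) − (k + 5)·f(k) = 1.
d = 2 from the (1,1,0) case.
Solving with deg f ≤ 2: f(k) = k*(k + 7)/24.
Get s_k = R·t_k = k*(k + 7)/(6*(k + 3)*(k + 4)) with R(k) = B(k−1)f(k)/C(k) = k*(k + 5)*(k + 7)/24.
Verify: 4/(k**3 + 12*k**2 + 47*k + 60) matches t_k.
Σ_(k=3)^(11) t_k = s_(12) − s_(3) = 19/120 − (5/42) = 11/280.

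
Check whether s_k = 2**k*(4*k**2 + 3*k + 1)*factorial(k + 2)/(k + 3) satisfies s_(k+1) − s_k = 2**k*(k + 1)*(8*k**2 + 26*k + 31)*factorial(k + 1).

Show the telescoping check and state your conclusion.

s_(k+1) = 2**(k + 1)*(4*k**2 + 11*k + 8)*factorial(k + 3)/(k + 4)
s_(k+1) − s_k = 2**k*(8*k**4 + 66*k**3 + 201*k**2 + 281*k + 140)*factorial(k + 2)/((k + 3)*(k + 4))
(s_(k+1) − s_k) − t_k = -2**k*(8*k**4 + 58*k**3 + 155*k**2 + 199*k + 92)*factorial(k + 1)/((k + 3)*(k + 4))

Invalid: residual -2**k*(8*k**4 + 58*k**3 + 155*k**2 + 199*k + 92)*factorial(k + 1)/((k + 3)*(k + 4)) ≠ 0.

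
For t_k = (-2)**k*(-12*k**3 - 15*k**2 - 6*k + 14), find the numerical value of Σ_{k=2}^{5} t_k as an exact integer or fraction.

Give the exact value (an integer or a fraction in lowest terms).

Σ = 47312

The ratio is 2*(-12*k**3 - 51*k**2 - 72*k - 19)/(12*k**3 + 15*k**2 + 6*k - 14).
A = -2, B = 1, C = k**3 + 5*k**2/4 + k/2 - 7/6.
Set up (-2)·f(k+1) − (1)·f(k) − (k**3 + 5*k**2/4 + k/2 - 7/6) = 0.
Bound: deg f ≤ 3.
Coefficient equations give f(k) = -(4*k**3 - 3*k**2 - 2*k - 4)/12.
Get s_k = R·t_k = (-2)**k*(4*k**3 - 3*k**2 - 2*k - 4) with R(k) = B(k−1)f(k)/C(k) = -(4*k**3 - 3*k**2 - 2*k - 4)/(12*k**3 + 15*k**2 + 6*k - 14).
s_(k+1) − s_k = (-2)**k*(-12*k**3 - 15*k**2 - 6*k + 14) = t_k.
Σ_(k=2)^(5) t_k = s_(6) − s_(2) = 47360 − (48) = 47312.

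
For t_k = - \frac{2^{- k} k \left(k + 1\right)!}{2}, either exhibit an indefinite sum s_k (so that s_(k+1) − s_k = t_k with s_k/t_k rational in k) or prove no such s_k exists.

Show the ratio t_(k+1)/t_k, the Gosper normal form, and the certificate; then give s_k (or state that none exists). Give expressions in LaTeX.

Compute t_(k+1)/t_k: get (k + 1)*(k + 2)/(2*k).
So A=k/2 + 1 and B=1, with C=k.
Solve (k/2 + 1)·f(k+1) − (1)·f(k) = k.
Bound: deg f ≤ 0.
Coefficient equations give f(k) = 2.
Certificate R = B(k−1)f/C = 2/k gives s_k = -factorial(k + 1)/2**k.
s_(k+1) − s_k = -k*factorial(k + 1)/(2*2**k) = t_k.

s_k = - 2^{- k} \left(k + 1\right)!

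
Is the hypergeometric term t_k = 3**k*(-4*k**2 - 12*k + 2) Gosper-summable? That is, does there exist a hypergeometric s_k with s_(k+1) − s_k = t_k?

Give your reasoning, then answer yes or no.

Step 1: r(k) = 3*(2*k**2 + 10*k + 7)/(2*k**2 + 6*k - 1).
So A=3 and B=1, with C=k**2 + 3*k - 1/2.
Key eq: (3)·f(k+1) = (1)·f(k) + (k**2 + 3*k - 1/2).
deg f ≤ 2 (via 0,0,2).
A polynomial solution: f(k) = (k**2 - 2)/2.
R(k) = B(k−1)·f(k)/C(k) = (k**2 - 2)/(2*k**2 + 6*k - 1); s_k = R·t_k = 2*3**k*(2 - k**2).
Verify: 3**k*(-4*k**2 - 12*k + 2) matches t_k.

Yes. s_k = 2*3**k*(2 - k**2).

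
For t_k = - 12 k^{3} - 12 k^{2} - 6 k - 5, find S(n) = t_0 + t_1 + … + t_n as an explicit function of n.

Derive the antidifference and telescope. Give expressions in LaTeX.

S(n) = - 3 n^{4} - 10 n^{3} - 12 n^{2} - 10 n - 5

t_(k+1)/t_k = (12*k**3 + 48*k**2 + 66*k + 35)/(12*k**3 + 12*k**2 + 6*k + 5).
Gosper form: A/B · C(k+1)/C(k) with A=1, B=1, C=k**3 + k**2 + k/2 + 5/12.
Need (1)·f(k+1) − (1)·f(k) = k**3 + k**2 + k/2 + 5/12.
d = 4 from the (0,0,3) case.
Coefficient equations give f(k) = k*(3*k**3 - 2*k**2 + 4)/12.
R(k) = B(k−1)·f(k)/C(k) = k*(3*k**3 - 2*k**2 + 4)/(12*k**3 + 12*k**2 + 6*k + 5); s_k = R·t_k = k*(-3*k**3 + 2*k**2 - 4).
Check: Δs_k = -12*k**3 - 12*k**2 - 6*k - 5. ✓
s_(n+1) = -3*n**4 - 10*n**3 - 12*n**2 - 10*n - 5 and s_(0) = 0, so S(n) = -3*n**4 - 10*n**3 - 12*n**2 - 10*n - 5.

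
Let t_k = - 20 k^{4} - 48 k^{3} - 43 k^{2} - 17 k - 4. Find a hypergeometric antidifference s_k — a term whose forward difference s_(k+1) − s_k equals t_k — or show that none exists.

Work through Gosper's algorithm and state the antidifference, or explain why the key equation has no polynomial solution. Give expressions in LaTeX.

s_k = k \left(- 4 k^{4} - 2 k^{3} + 3 k^{2} + k - 2\right)

r(k) = (20*k**4 + 128*k**3 + 307*k**2 + 327*k + 132)/(20*k**4 + 48*k**3 + 43*k**2 + 17*k + 4) after simplifying.
A = 1, B = 1, C = k**4 + 12*k**3/5 + 43*k**2/20 + 17*k/20 + 1/5.
Key eq: (1)·f(k+1) = (1)·f(k) + (k**4 + 12*k**3/5 + 43*k**2/20 + 17*k/20 + 1/5).
Degrees (0,0,4) ⇒ d ≤ 5.
A polynomial solution: f(k) = k*(4*k**4 + 2*k**3 - 3*k**2 - k + 2)/20.
Then R = B(k−1)f/C = k*(4*k**4 + 2*k**3 - 3*k**2 - k + 2)/(20*k**4 + 48*k**3 + 43*k**2 + 17*k + 4), so s_k = R(k)·t_k = k*(-4*k**4 - 2*k**3 + 3*k**2 + k - 2).
Check: Δs_k = -20*k**4 - 48*k**3 - 43*k**2 - 17*k - 4. ✓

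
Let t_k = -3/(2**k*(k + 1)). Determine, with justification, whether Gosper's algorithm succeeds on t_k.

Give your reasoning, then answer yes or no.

r(k) = (k + 1)/(2*(k + 2)) after simplifying.
Factor: A=k/2 + 1/2; B=k + 2; C=1.
f must satisfy (k/2 + 1/2)·f(k+1) − (k + 1)·f(k) = 1.
d = -1 from the (1,1,0) case.
Bound -1 < 0, so the key equation has no polynomial solution.

No. Not Gosper-summable.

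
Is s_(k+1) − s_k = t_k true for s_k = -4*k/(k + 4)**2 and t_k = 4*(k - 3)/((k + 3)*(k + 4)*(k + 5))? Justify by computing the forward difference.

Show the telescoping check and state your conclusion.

s_(k+1) = 4*(-k - 1)/(k + 5)**2
s_(k+1) − s_k = 4*(k**2 + k - 16)/(k**4 + 18*k**3 + 121*k**2 + 360*k + 400)
(s_(k+1) − s_k) − t_k = 8*(-k**2 - 3*k + 6)/(k**5 + 21*k**4 + 175*k**3 + 723*k**2 + 1480*k + 1200)

Invalid: residual 8*(-k**2 - 3*k + 6)/(k**5 + 21*k**4 + 175*k**3 + 723*k**2 + 1480*k + 1200) ≠ 0.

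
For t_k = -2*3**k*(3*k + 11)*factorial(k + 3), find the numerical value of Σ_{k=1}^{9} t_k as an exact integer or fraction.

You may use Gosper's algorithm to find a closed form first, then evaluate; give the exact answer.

t_(k+1)/t_k = 3*(k + 4)*(3*k + 14)/(3*k + 11).
Gosper form: A/B · C(k+1)/C(k) with A=3*k + 12, B=1, C=k + 11/3.
Key eq: (3*k + 12)·f(k+1) = (1)·f(k) + (k + 11/3).
Bound: deg f ≤ 0.
Coefficient equations give f(k) = 1/3.
So s_k = (B(k−1)f/C)·t_k = (1/(3*k + 11))·t_k = -2*3**k*factorial(k + 3).
Verify: -2*3**k*(3*k + 11)*factorial(k + 3) matches t_k.
Σ_(k=1)^(9) t_k = s_(10) − s_(1) = -735398702438400 − (-144) = -735398702438256.

Σ = -735398702438256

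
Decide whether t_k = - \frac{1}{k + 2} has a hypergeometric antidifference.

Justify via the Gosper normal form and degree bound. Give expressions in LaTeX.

No — t_k has no hypergeometric antidifference.

r(k) = (k + 2)/(k + 3) after simplifying.
A = k + 2, B = k + 3, C = 1.
Key eq: (k + 2)·f(k+1) = (k + 2)·f(k) + (1).
Bound: deg f ≤ 0.
Write f(k) = c0. Then LHS − RHS = -1, requiring -1 = 0: contradictory. No certificate.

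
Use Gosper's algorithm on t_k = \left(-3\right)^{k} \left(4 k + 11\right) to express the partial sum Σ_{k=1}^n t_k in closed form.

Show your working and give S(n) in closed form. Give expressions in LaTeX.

S(n) = 3 \left(-3\right)^{n} n + 9 \left(-3\right)^{n} - 9

Compute t_(k+1)/t_k: get 3*(-4*k - 15)/(4*k + 11).
Take A(k)=-3, B(k)=1, C(k)=k + 11/4.
Key eq: (-3)·f(k+1) = (1)·f(k) + (k + 11/4).
Degrees (0,0,1) ⇒ d ≤ 1.
Match coefficients ⇒ f(k) = -(k + 2)/4.
Certificate R = B(k−1)f/C = -(k + 2)/(4*k + 11) gives s_k = (-3)**k*(-k - 2).
s_(k+1) − s_k = (-3)**k*(4*k + 11) = t_k.
Evaluate: s_(n+1) = 3*(-3)**n*(n + 3); subtract s_(1) = 9 ⇒ S(n) = 3*(-3)**n*n + 9*(-3)**n - 9.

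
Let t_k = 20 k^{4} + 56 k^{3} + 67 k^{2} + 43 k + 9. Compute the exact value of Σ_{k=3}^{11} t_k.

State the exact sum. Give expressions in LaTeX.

r(k) = (20*k**4 + 136*k**3 + 355*k**2 + 425*k + 195)/(20*k**4 + 56*k**3 + 67*k**2 + 43*k + 9) after simplifying.
So A=1 and B=1, with C=k**4 + 14*k**3/5 + 67*k**2/20 + 43*k/20 + 9/20.
Need (1)·f(k+1) − (1)·f(k) = k**4 + 14*k**3/5 + 67*k**2/20 + 43*k/20 + 9/20.
Degrees (0,0,4) ⇒ d ≤ 5.
Solving with deg f ≤ 5: f(k) = k*(2*k - 1)*(2*k**3 + 3*k**2 + 2*k + 2)/20.
So s_k = (B(k−1)f/C)·t_k = (k*(2*k - 1)*(2*k**3 + 3*k**2 + 2*k + 2)/(20*k**4 + 56*k**3 + 67*k**2 + 43*k + 9))·t_k = k*(4*k**4 + 4*k**3 + k**2 + 2*k - 2).
Δs = 20*k**4 + 56*k**3 + 67*k**2 + 43*k + 9, as required.
Σ_(k=3)^(11) t_k = s_(12) − s_(3) = 1080264 − (1335) = 1078929.

Σ = 1078929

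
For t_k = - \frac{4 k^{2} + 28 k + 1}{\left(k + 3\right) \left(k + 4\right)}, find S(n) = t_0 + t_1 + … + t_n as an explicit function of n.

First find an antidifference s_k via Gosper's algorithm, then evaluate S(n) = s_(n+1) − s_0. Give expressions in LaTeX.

Ratio r(k) = (k + 3)*(28*k + 4*(k + 1)**2 + 29)/((k + 5)*(4*k**2 + 28*k + 1)).
So A=k + 3 and B=k + 5, with C=k**2 + 7*k + 1/4.
Solve (k + 3)·f(k+1) − (k + 4)·f(k) = k**2 + 7*k + 1/4.
deg f ≤ 2 (via 1,1,2).
Solve for f: f(k) = k*(12*k - 11)/12 (degree 2 ≤ 2).
Get s_k = R·t_k = k*(11 - 12*k)/(3*(k + 3)) with R(k) = B(k−1)f(k)/C(k) = k*(k + 4)*(12*k - 11)/(3*(4*k**2 + 28*k + 1)).
Δs = (-4*k**2 - 28*k - 1)/(k**2 + 7*k + 12), as required.
Σ_(k=0)^n t_k = s_(n+1) − s_(0) = ((-12*n**2 - 13*n - 1)/(3*(n + 4))) − (0), i.e. (-12*n**2 - 13*n - 1)/(3*(n + 4)).

S(n) = \frac{- 12 n^{2} - 13 n - 1}{3 \left(n + 4\right)}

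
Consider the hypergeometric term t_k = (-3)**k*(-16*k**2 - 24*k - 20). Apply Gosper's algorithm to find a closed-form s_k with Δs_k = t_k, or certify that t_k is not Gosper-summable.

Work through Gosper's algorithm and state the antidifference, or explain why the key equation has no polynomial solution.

s_k = (-3)**k*(4*k**2 + 2)

t_(k+1)/t_k = 3*(-4*k**2 - 14*k - 15)/(4*k**2 + 6*k + 5).
So A=-3 and B=1, with C=k**2 + 3*k/2 + 5/4.
f must satisfy (-3)·f(k+1) − (1)·f(k) = k**2 + 3*k/2 + 5/4.
From deg A=0, deg B=0, deg C=2: d=2.
A polynomial solution: f(k) = -(2*k**2 + 1)/8.
Certificate R = B(k−1)f/C = -(2*k**2 + 1)/(2*(4*k**2 + 6*k + 5)) gives s_k = (-3)**k*(4*k**2 + 2).
Verify: (-3)**k*(-16*k**2 - 24*k - 20) matches t_k.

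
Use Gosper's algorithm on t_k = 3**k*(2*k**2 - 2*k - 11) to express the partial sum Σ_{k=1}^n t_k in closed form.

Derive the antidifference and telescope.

Ratio r(k) = 3*(2*k**2 + 2*k - 11)/(2*k**2 - 2*k - 11).
Gosper form: A/B · C(k+1)/C(k) with A=3, B=1, C=k**2 - k - 11/2.
f must satisfy (3)·f(k+1) − (1)·f(k) = k**2 - k - 11/2.
deg f ≤ 2 (via 0,0,2).
A polynomial solution: f(k) = (k**2 - 4*k - 1)/2.
Certificate R = B(k−1)f/C = (k**2 - 4*k - 1)/(2*k**2 - 2*k - 11) gives s_k = 3**k*(k**2 - 4*k - 1).
s_(k+1) − s_k = 3**k*(2*k**2 - 2*k - 11) = t_k.
Telescope: S(n) = s_(n+1) − s_(1) = 3**(n + 1)*(n**2 - 2*n - 4) − (-12) = 3*3**n*n**2 - 6*3**n*n - 12*3**n + 12.

S(n) = 3*3**n*n**2 - 6*3**n*n - 12*3**n + 12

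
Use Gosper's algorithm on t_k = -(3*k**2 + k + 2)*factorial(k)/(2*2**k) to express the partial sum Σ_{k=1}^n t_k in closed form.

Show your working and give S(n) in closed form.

r(k) = (k + 1)*(k + 3*(k + 1)**2 + 3)/(2*(3*k**2 + k + 2)) after simplifying.
A = k/2 + 1/2, B = 1, C = k**2 + k/3 + 2/3.
Solve (k/2 + 1/2)·f(k+1) − (1)·f(k) = k**2 + k/3 + 2/3.
Degrees (1,0,2) ⇒ d ≤ 1.
Coefficient equations give f(k) = 2*(3*k + 1)/3.
R(k) = B(k−1)·f(k)/C(k) = 2*(3*k + 1)/(3*k**2 + k + 2); s_k = R·t_k = -(3*k + 1)*factorial(k)/2**k.
Δs = -(3*k**2 + k + 2)*factorial(k)/(2*2**k), as required.
Telescope: S(n) = s_(n+1) − s_(1) = -2**(-n - 1)*(3*n + 4)*factorial(n + 1) − (-2) = 2**(-n - 1)*(2**(n + 2) - 3*n**2*factorial(n) - 7*n*factorial(n) - 4*factorial(n)).

S(n) = 2**(-n - 1)*(2**(n + 2) - 3*n**2*factorial(n) - 7*n*factorial(n) - 4*factorial(n))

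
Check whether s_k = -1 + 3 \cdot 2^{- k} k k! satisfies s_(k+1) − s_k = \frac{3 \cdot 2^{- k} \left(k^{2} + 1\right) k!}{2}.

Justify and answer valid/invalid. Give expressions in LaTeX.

s_(k+1) = (-2*2**k + 3*k**2*factorial(k) + 6*k*factorial(k) + 3*factorial(k))/(2*2**k)
s_(k+1) − s_k = 3*(k**2 + 1)*factorial(k)/(2*2**k)
(s_(k+1) − s_k) − t_k = 0

valid (s_(k+1) − s_k reduces to t_k)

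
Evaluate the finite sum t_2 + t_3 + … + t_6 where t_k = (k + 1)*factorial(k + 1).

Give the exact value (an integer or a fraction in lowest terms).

Σ = 40314

Step 1: r(k) = (k + 2)**2/(k + 1).
So A=k + 2 and B=1, with C=k + 1.
Set up (k + 2)·f(k+1) − (1)·f(k) − (k + 1) = 0.
deg f ≤ 0 (via 1,0,1).
Coefficient equations give f(k) = 1.
R(k) = B(k−1)·f(k)/C(k) = 1/(k + 1); s_k = R·t_k = factorial(k + 1).
Check: Δs_k = (k + 1)*factorial(k + 1). ✓
Telescoping: Σ = s_(7) − s_(2) = 40320 − (6) = 40314.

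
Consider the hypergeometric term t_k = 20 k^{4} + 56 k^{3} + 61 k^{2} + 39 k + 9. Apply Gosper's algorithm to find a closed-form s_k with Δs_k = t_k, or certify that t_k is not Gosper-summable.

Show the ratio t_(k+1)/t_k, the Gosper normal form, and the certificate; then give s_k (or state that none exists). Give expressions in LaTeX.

Compute t_(k+1)/t_k: get (20*k**4 + 136*k**3 + 349*k**2 + 409*k + 185)/(20*k**4 + 56*k**3 + 61*k**2 + 39*k + 9).
Take A(k)=1, B(k)=1, C(k)=k**4 + 14*k**3/5 + 61*k**2/20 + 39*k/20 + 9/20.
Set up (1)·f(k+1) − (1)·f(k) − (k**4 + 14*k**3/5 + 61*k**2/20 + 39*k/20 + 9/20) = 0.
deg f ≤ 5 (via 0,0,4).
Solving with deg f ≤ 5: f(k) = k*(4*k**4 + 4*k**3 - k**2 + 3*k - 1)/20.
Get s_k = R·t_k = k*(4*k**4 + 4*k**3 - k**2 + 3*k - 1) with R(k) = B(k−1)f(k)/C(k) = k*(4*k**4 + 4*k**3 - k**2 + 3*k - 1)/((2*k + 3)*(10*k**3 + 13*k**2 + 11*k + 3)).
s_(k+1) − s_k = 20*k**4 + 56*k**3 + 61*k**2 + 39*k + 9 = t_k.

s_k = k \left(4 k^{4} + 4 k^{3} - k^{2} + 3 k - 1\right)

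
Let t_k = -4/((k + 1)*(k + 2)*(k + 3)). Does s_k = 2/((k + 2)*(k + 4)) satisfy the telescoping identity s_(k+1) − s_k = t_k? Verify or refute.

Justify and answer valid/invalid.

s_(k+1) = 2/((k + 3)*(k + 5))
s_(k+1) − s_k = 2*(-2*k - 7)/(k**4 + 14*k**3 + 71*k**2 + 154*k + 120)
(s_(k+1) − s_k) − t_k = 6*(3*k + 11)/(k**5 + 15*k**4 + 85*k**3 + 225*k**2 + 274*k + 120)

Invalid: residual 6*(3*k + 11)/(k**5 + 15*k**4 + 85*k**3 + 225*k**2 + 274*k + 120) ≠ 0.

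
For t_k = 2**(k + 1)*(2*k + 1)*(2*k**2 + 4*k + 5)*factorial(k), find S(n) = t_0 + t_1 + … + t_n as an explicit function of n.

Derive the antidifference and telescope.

S(n) = 8*2**n*n**3*factorial(n) + 24*2**n*n**2*factorial(n) + 28*2**n*n*factorial(n) + 12*2**n*factorial(n) - 2

Ratio r(k) = 2*(4*k**4 + 26*k**3 + 68*k**2 + 79*k + 33)/(4*k**3 + 10*k**2 + 14*k + 5).
So A=2*k + 2 and B=1, with C=k**3 + 5*k**2/2 + 7*k/2 + 5/4.
Set up (2*k + 2)·f(k+1) − (1)·f(k) − (k**3 + 5*k**2/2 + 7*k/2 + 5/4) = 0.
d = 2 from the (1,0,3) case.
Coefficient equations give f(k) = (2*k**2 + 1)/4.
R(k) = B(k−1)·f(k)/C(k) = (2*k**2 + 1)/((2*k + 1)*(2*k**2 + 4*k + 5)); s_k = R·t_k = 2**(k + 1)*(2*k**2 + 1)*factorial(k).
Δs = 2**(k + 1)*(2*k + 1)*(2*k**2 + 4*k + 5)*factorial(k), as required.
Evaluate: s_(n+1) = 2**(n + 2)*(2*n**2 + 4*n + 3)*factorial(n + 1); subtract s_(0) = 2 ⇒ S(n) = 8*2**n*n**3*factorial(n) + 24*2**n*n**2*factorial(n) + 28*2**n*n*factorial(n) + 12*2**n*factorial(n) - 2.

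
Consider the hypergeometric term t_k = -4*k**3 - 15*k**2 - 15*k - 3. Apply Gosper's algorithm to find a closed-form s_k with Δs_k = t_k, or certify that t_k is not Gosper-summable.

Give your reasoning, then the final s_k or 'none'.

s_k = k*(-k**3 - 3*k**2 - k + 2)

The ratio is (4*k**3 + 27*k**2 + 57*k + 37)/(4*k**3 + 15*k**2 + 15*k + 3).
Take A(k)=1, B(k)=1, C(k)=k**3 + 15*k**2/4 + 15*k/4 + 3/4.
Solve (1)·f(k+1) − (1)·f(k) = k**3 + 15*k**2/4 + 15*k/4 + 3/4.
deg f ≤ 4 (via 0,0,3).
Solving with deg f ≤ 4: f(k) = k*(k + 2)*(k**2 + k - 1)/4.
Get s_k = R·t_k = k*(-k**3 - 3*k**2 - k + 2) with R(k) = B(k−1)f(k)/C(k) = k*(k + 2)*(k**2 + k - 1)/(4*k**3 + 15*k**2 + 15*k + 3).
s_(k+1) − s_k = -4*k**3 - 15*k**2 - 15*k - 3 = t_k.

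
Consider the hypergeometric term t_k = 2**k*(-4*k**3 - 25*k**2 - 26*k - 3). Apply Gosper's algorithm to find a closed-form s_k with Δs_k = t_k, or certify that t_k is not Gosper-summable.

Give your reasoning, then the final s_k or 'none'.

t_(k+1)/t_k = 2*(4*k**3 + 37*k**2 + 88*k + 58)/(4*k**3 + 25*k**2 + 26*k + 3).
Factor: A=2; B=1; C=k**3 + 25*k**2/4 + 13*k/2 + 3/4.
Solve (2)·f(k+1) − (1)·f(k) = k**3 + 25*k**2/4 + 13*k/2 + 3/4.
deg f ≤ 3 (via 0,0,3).
Coefficient equations give f(k) = (k - 1)*(4*k**2 + 5*k + 3)/4.
Get s_k = R·t_k = 2**k*(-4*k**3 - k**2 + 2*k + 3) with R(k) = B(k−1)f(k)/C(k) = (k - 1)*(4*k**2 + 5*k + 3)/(4*k**3 + 25*k**2 + 26*k + 3).
s_(k+1) − s_k = 2**k*(-4*k**3 - 25*k**2 - 26*k - 3) = t_k.

s_k = 2**k*(-4*k**3 - k**2 + 2*k + 3)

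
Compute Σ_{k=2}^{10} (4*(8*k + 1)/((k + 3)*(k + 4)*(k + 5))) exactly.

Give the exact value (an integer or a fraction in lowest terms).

Σ = 66/35

Step 1: r(k) = (k + 3)*(8*k + 9)/((k + 6)*(8*k + 1)).
Factor: A=k + 3; B=k + 6; C=k + 1/8.
Need (k + 3)·f(k+1) − (k + 5)·f(k) = k + 1/8.
From deg A=1, deg B=1, deg C=1: d=2.
A polynomial solution: f(k) = k*(25*k - 17)/192.
So s_k = (B(k−1)f/C)·t_k = (k*(k + 5)*(25*k - 17)/(24*(8*k + 1)))·t_k = k*(25*k - 17)/(6*(k + 3)*(k + 4)).
s_(k+1) − s_k = 4*(8*k + 1)/(k**3 + 12*k**2 + 47*k + 60) = t_k.
Telescoping: Σ = s_(11) − s_(2) = 473/210 − (11/30) = 66/35.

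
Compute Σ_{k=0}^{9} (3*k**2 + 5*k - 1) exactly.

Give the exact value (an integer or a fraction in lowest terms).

Σ = 1070

The ratio is (3*k**2 + 11*k + 7)/(3*k**2 + 5*k - 1).
A = 1, B = 1, C = k**2 + 5*k/3 - 1/3.
f must satisfy (1)·f(k+1) − (1)·f(k) = k**2 + 5*k/3 - 1/3.
d = 3 from the (0,0,2) case.
Match coefficients ⇒ f(k) = k*(k**2 + k - 3)/3.
Certificate R = B(k−1)f/C = k*(k**2 + k - 3)/(3*k**2 + 5*k - 1) gives s_k = k*(k**2 + k - 3).
Verify: 3*k**2 + 5*k - 1 matches t_k.
Sum = s_(10) − s_(0); s_(10) = 1070, s_(0) = 0 ⇒ 1070.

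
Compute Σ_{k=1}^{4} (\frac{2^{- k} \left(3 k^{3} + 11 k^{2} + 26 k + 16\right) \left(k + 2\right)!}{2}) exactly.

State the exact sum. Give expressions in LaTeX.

Σ = 13527

The ratio is (3*k**4 + 29*k**3 + 117*k**2 + 227*k + 168)/(2*(3*k**3 + 11*k**2 + 26*k + 16)).
So A=k/2 + 3/2 and B=1, with C=k**3 + 11*k**2/3 + 26*k/3 + 16/3.
Key eq: (k/2 + 3/2)·f(k+1) = (1)·f(k) + (k**3 + 11*k**2/3 + 26*k/3 + 16/3).
d = 2 from the (1,0,3) case.
Solve for f: f(k) = 2*(3*k**2 + 2*k + 1)/3 (degree 2 ≤ 2).
Certificate R = B(k−1)f/C = 2*(3*k**2 + 2*k + 1)/(3*k**3 + 11*k**2 + 26*k + 16) gives s_k = (3*k**2 + 2*k + 1)*factorial(k + 2)/2**k.
Verify: (3*k**3 + 11*k**2 + 26*k + 16)*factorial(k + 2)/(2*2**k) matches t_k.
Evaluate s at k=5 and k=1: 13545 and 18; difference 13527.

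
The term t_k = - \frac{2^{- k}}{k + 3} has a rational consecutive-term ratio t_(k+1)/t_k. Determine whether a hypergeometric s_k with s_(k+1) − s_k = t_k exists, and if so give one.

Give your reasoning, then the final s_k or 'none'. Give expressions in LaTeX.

r(k) = (k + 3)/(2*(k + 4)) after simplifying.
Gosper form: A/B · C(k+1)/C(k) with A=k/2 + 3/2, B=k + 4, C=1.
Solve (k/2 + 3/2)·f(k+1) − (k + 3)·f(k) = 1.
deg f ≤ -1 (via 1,1,0).
Negative degree bound (-1): no f exists, t_k not Gosper-summable.

none — t_k is not Gosper-summable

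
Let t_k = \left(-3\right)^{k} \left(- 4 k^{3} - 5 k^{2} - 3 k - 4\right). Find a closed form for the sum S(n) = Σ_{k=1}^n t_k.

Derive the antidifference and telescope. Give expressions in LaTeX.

r(k) = 3*(-4*k**3 - 17*k**2 - 25*k - 16)/(4*k**3 + 5*k**2 + 3*k + 4) after simplifying.
Normal form (A,B,C) = (-3, 1, k**3 + 5*k**2/4 + 3*k/4 + 1).
Set up (-3)·f(k+1) − (1)·f(k) − (k**3 + 5*k**2/4 + 3*k/4 + 1) = 0.
From deg A=0, deg B=0, deg C=3: d=3.
A polynomial solution: f(k) = -(k**3 - k**2 + 1)/4.
R(k) = B(k−1)·f(k)/C(k) = -(k**3 - k**2 + 1)/(4*k**3 + 5*k**2 + 3*k + 4); s_k = R·t_k = (-3)**k*(k**3 - k**2 + 1).
Check: Δs_k = (-3)**k*(-4*k**3 - 5*k**2 - 3*k - 4). ✓
s_(n+1) = (-3)**(n + 1)*(n**3 + 2*n**2 + n + 1) and s_(1) = -3, so S(n) = -3*(-3)**n*n**3 - 6*(-3)**n*n**2 - 3*(-3)**n*n - 3*(-3)**n + 3.

S(n) = - 3 \left(-3\right)^{n} n^{3} - 6 \left(-3\right)^{n} n^{2} - 3 \left(-3\right)^{n} n - 3 \left(-3\right)^{n} + 3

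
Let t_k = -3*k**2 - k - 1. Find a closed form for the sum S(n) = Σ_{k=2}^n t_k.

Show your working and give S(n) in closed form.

S(n) = -n**3 - 2*n**2 - 2*n + 5

t_(k+1)/t_k = (k + 3*(k + 1)**2 + 2)/(3*k**2 + k + 1).
Normal form (A,B,C) = (1, 1, k**2 + k/3 + 1/3).
Key eq: (1)·f(k+1) = (1)·f(k) + (k**2 + k/3 + 1/3).
d = 3 from the (0,0,2) case.
Solving with deg f ≤ 3: f(k) = k*(k**2 - k + 1)/3.
R(k) = B(k−1)·f(k)/C(k) = k*(k**2 - k + 1)/(3*k**2 + k + 1); s_k = R·t_k = k*(-k**2 + k - 1).
s_(k+1) − s_k = -3*k**2 - k - 1 = t_k.
Σ_(k=2)^n t_k = s_(n+1) − s_(2) = (-n**3 - 2*n**2 - 2*n - 1) − (-6), i.e. -n**3 - 2*n**2 - 2*n + 5.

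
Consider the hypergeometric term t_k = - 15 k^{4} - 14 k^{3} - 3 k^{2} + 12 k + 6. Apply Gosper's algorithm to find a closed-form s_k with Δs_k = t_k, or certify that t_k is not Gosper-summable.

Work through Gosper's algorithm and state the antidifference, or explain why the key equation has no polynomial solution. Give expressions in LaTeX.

t_(k+1)/t_k = (15*k**4 + 74*k**3 + 135*k**2 + 96*k + 14)/(15*k**4 + 14*k**3 + 3*k**2 - 12*k - 6).
Gosper form: A/B · C(k+1)/C(k) with A=1, B=1, C=k**4 + 14*k**3/15 + k**2/5 - 4*k/5 - 2/5.
f must satisfy (1)·f(k+1) − (1)·f(k) = k**4 + 14*k**3/15 + k**2/5 - 4*k/5 - 2/5.
Degrees (0,0,4) ⇒ d ≤ 5.
Solving with deg f ≤ 5: f(k) = k**2*(3*k**3 - 4*k**2 - k - 4)/15.
Get s_k = R·t_k = k**2*(-3*k**3 + 4*k**2 + k + 4) with R(k) = B(k−1)f(k)/C(k) = k**2*(3*k**3 - 4*k**2 - k - 4)/(15*k**4 + 14*k**3 + 3*k**2 - 12*k - 6).
Verify: -15*k**4 - 14*k**3 - 3*k**2 + 12*k + 6 matches t_k.

s_k = k^{2} \left(- 3 k^{3} + 4 k^{2} + k + 4\right)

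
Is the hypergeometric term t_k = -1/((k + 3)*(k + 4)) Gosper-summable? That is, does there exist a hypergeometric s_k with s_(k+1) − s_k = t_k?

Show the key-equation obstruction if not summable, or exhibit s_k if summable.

Yes. s_k = -k/(3*k + 9).

Step 1: r(k) = (k + 3)/(k + 5).
Normal form (A,B,C) = (k + 3, k + 5, 1).
Key eq: (k + 3)·f(k+1) = (k + 4)·f(k) + (1).
Bound: deg f ≤ 1.
Solve for f: f(k) = k/3 (degree 1 ≤ 1).
Certificate R = B(k−1)f/C = k*(k + 4)/3 gives s_k = -k/(3*k + 9).
s_(k+1) − s_k = -1/(k**2 + 7*k + 12) = t_k.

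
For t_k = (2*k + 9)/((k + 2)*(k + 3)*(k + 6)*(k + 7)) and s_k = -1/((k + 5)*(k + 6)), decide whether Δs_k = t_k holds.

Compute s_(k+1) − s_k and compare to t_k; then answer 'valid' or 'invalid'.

s_(k+1) = -1/((k + 6)*(k + 7))
s_(k+1) − s_k = 2/(k**3 + 18*k**2 + 107*k + 210)
(s_(k+1) − s_k) − t_k = 3*(-3*k - 11)/(k**5 + 23*k**4 + 203*k**3 + 853*k**2 + 1692*k + 1260)

Invalid: residual 3*(-3*k - 11)/(k**5 + 23*k**4 + 203*k**3 + 853*k**2 + 1692*k + 1260) ≠ 0.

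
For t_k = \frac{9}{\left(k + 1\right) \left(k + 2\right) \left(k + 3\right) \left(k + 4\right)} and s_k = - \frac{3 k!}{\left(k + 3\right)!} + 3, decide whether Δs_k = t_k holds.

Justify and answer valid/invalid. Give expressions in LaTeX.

s_(k+1) = -3*factorial(k + 1)/factorial(k + 4) + 3
s_(k+1) − s_k = 9/((k + 1)*(k + 2)*(k + 3)*(k + 4))
(s_(k+1) − s_k) − t_k = 0

valid (s_(k+1) − s_k reduces to t_k)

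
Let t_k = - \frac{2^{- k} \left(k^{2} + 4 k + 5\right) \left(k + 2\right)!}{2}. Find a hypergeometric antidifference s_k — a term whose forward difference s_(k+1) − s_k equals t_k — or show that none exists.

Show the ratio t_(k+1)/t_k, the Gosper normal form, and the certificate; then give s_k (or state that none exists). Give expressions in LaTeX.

Compute t_(k+1)/t_k: get (k + 3)*(4*k + (k + 1)**2 + 9)/(2*(k**2 + 4*k + 5)).
So A=k/2 + 3/2 and B=1, with C=k**2 + 4*k + 5.
Set up (k/2 + 3/2)·f(k+1) − (1)·f(k) − (k**2 + 4*k + 5) = 0.
Bound: deg f ≤ 1.
Coefficient equations give f(k) = 2*(k + 2).
Get s_k = R·t_k = -(k + 2)*factorial(k + 2)/2**k with R(k) = B(k−1)f(k)/C(k) = 2*(k + 2)/(k**2 + 4*k + 5).
Check: Δs_k = -(k**2 + 4*k + 5)*factorial(k + 2)/(2*2**k). ✓

s_k = - 2^{- k} \left(k + 2\right) \left(k + 2\right)!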